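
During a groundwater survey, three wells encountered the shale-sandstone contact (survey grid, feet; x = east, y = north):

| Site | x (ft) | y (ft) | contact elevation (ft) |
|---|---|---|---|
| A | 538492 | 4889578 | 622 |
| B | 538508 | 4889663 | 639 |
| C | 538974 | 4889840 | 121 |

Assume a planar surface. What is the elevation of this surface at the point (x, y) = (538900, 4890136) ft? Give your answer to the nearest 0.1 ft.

Let the plane be z = a·x + b·y + c.
B−A: 16a + 85b = 17;  C−A: 482a + 262b = −501.
Solving gives a = −1.278998314, b = 0.440752624.
Then c = 622 − a·538492 − b·4889578 = −1465741.97.
At (538900, 4890136): z = −689252.2 + 2155340.3 − 1465741.97 = 346.1 ft.

346.1 ft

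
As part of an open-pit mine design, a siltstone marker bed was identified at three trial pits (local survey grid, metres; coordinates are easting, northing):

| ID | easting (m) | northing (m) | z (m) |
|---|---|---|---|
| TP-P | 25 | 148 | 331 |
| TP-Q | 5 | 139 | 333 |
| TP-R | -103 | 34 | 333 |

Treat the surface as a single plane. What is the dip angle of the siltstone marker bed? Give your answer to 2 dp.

Let the plane be z = a·easting + b·northing + c.
TP-Q−TP-P: −20a − 9b = 2;  TP-R−TP-P: −128a − 114b = 2.
Solving gives a = −0.18617, b = 0.19149.
Gradient magnitude |∇z| = √(a² + b²) = √(0.03466 + 0.03667) = 0.26707.
True dip = arctan(0.26707) = 14.95°, dipping toward SE (azimuth ≈ 136°).

14.95°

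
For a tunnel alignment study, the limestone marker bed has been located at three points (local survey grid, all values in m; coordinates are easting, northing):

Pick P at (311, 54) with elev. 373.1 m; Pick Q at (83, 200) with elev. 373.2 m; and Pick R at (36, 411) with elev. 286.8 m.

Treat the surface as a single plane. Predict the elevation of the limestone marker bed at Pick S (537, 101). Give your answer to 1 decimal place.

281.4 m

Let the plane be z = a·easting + b·northing + c.
Pick Q−Pick P: −228a + 146b = 0.1;  Pick R−Pick P: −275a + 357b = −86.3.
Solving gives a = −0.30634, b = −0.47772.
Then c = 373.1 − a·311 − b·54 = 494.17.
At (537, 101): z = −164.5 − 48.2 + 494.17 = 281.4 m.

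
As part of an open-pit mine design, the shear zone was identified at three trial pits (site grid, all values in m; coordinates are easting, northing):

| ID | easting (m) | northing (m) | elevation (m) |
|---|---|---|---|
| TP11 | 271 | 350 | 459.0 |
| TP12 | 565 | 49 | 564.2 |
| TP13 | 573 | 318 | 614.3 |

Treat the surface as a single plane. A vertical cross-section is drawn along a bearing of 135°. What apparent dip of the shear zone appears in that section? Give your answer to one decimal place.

Let the plane be z = a·easting + b·northing + c.
TP12−TP11: 294a − 301b = 105.2;  TP13−TP11: 302a − 32b = 155.3.
Solving gives a = 0.53230, b = 0.17041.
Unit vector along 135° is (sin 135°, cos 135°) = (0.7071, -0.7071).
Slope in that direction = a·(0.7071) + b·(-0.7071) = 0.25589.
Apparent dip = arctan|0.25589| = 14.4° (true dip is 29.2°, so apparent ≤ true as expected).

14.4°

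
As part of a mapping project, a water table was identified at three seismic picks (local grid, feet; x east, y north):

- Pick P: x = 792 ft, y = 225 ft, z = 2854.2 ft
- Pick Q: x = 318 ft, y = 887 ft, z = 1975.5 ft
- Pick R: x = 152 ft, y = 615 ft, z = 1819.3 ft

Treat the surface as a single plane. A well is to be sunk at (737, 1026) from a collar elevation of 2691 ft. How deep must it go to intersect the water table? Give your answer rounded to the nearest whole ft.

157 ft

Let the plane be z = a·x + b·y + c.
Pick Q−Pick P: −474a + 662b = −878.7;  Pick R−Pick P: −640a + 390b = −1034.9.
Solving gives a = 1.43376, b = −0.30075.
Then c = 2854.2 − a·792 − b·225 = 1786.33.
At (737, 1026): z_contact = 1056.7 − 308.6 + 1786.33 = 2534.4 ft.
Depth below ground = 2691 − 2534.4 = 157 ft.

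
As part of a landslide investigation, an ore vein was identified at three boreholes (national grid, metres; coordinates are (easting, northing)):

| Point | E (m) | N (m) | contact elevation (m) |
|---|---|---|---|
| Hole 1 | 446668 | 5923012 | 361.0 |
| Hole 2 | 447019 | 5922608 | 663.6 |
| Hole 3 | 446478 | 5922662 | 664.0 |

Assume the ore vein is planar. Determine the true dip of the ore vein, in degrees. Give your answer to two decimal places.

39.52°

Let the plane be z = a·E + b·N + c.
Hole 2−Hole 1: 351a − 404b = 302.6;  Hole 3−Hole 1: −190a − 350b = 303.
Solving gives a = −0.08267, b = −0.82084.
Gradient magnitude |∇z| = √(a² + b²) = √(0.00683 + 0.67377) = 0.82499.
True dip = arctan(0.82499) = 39.52°, dipping toward N (azimuth ≈ 006°).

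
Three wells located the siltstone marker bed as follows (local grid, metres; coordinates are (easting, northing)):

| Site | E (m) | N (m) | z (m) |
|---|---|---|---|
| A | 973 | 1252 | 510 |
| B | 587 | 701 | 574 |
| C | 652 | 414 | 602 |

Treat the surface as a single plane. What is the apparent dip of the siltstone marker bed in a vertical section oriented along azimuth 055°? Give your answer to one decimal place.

4.3°

Two edge vectors: A→B = (-386, -551, 64), A→C = (-321, -838, 92).
Normal n = (A→B) × (A→C) = (2940, 14968, 146597).
So ∂z/∂E = −n_x/n_z = −0.02005 and ∂z/∂N = −n_y/n_z = −0.10210.
Unit vector along 055° is (sin 55°, cos 55°) = (0.8192, 0.5736).
Slope in that direction = a·(0.8192) + b·(0.5736) = −0.07499.
Apparent dip = arctan|0.07499| = 4.3° (true dip is 5.9°, so apparent ≤ true as expected).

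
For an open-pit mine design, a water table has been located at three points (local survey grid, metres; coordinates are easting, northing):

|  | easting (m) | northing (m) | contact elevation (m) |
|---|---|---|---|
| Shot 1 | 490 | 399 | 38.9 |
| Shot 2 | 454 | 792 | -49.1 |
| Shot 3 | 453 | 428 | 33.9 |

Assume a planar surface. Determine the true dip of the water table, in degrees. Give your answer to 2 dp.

Two edge vectors: Shot 1→Shot 2 = (-36, 393, -88), Shot 1→Shot 3 = (-37, 29, -5).
Normal n = (Shot 1→Shot 2) × (Shot 1→Shot 3) = (587, 3076, 13497).
So ∂z/∂easting = −n_x/n_z = −0.04349 and ∂z/∂northing = −n_y/n_z = −0.22790.
Gradient magnitude |∇z| = √(a² + b²) = √(0.00189 + 0.05194) = 0.23202.
True dip = arctan(0.23202) = 13.06°, dipping toward N (azimuth ≈ 011°).

13.06°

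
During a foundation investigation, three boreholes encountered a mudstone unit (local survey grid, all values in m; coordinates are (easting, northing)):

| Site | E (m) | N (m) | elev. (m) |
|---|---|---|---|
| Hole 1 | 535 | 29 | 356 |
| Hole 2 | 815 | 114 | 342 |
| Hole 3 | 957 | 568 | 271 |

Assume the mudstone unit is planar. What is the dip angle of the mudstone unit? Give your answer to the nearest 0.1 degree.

8.8°

Let the plane be z = a·E + b·N + c.
Hole 2−Hole 1: 280a + 85b = −14;  Hole 3−Hole 1: 422a + 539b = −85.
Solving gives a = −0.00279, b = −0.15551.
Gradient magnitude |∇z| = √(a² + b²) = √(0.00001 + 0.02418) = 0.15554.
True dip = arctan(0.15554) = 8.8°, dipping toward N (azimuth ≈ 001°).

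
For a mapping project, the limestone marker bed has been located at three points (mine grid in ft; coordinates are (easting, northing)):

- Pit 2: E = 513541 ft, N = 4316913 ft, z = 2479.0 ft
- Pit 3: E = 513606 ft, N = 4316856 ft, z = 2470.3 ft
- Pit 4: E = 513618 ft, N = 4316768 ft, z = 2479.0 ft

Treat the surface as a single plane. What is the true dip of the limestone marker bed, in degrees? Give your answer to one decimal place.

15.8°

Two edge vectors: Pit 2→Pit 3 = (65, -57, -8.7), Pit 2→Pit 4 = (77, -145, 0).
Normal n = (Pit 2→Pit 3) × (Pit 2→Pit 4) = (-1261.5, -669.9, -5036).
So ∂z/∂E = −n_x/n_z = −0.25050 and ∂z/∂N = −n_y/n_z = −0.13302.
Gradient magnitude |∇z| = √(a² + b²) = √(0.06275 + 0.01769) = 0.28363.
True dip = arctan(0.28363) = 15.8°, dipping toward ENE (azimuth ≈ 062°).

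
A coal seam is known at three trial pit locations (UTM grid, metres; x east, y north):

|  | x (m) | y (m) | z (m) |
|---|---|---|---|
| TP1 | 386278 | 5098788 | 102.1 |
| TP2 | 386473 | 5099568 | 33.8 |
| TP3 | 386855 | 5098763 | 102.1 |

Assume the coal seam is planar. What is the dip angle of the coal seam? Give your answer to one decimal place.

Let the plane be z = a·x + b·y + c.
TP2−TP1: 195a + 780b = −68.3;  TP3−TP1: 577a − 25b = 0.
Solving gives a = −0.00375, b = −0.08663.
Gradient magnitude |∇z| = √(a² + b²) = √(0.00001 + 0.00750) = 0.08671.
True dip = arctan(0.08671) = 5.0°, dipping toward N (azimuth ≈ 002°).

5.0°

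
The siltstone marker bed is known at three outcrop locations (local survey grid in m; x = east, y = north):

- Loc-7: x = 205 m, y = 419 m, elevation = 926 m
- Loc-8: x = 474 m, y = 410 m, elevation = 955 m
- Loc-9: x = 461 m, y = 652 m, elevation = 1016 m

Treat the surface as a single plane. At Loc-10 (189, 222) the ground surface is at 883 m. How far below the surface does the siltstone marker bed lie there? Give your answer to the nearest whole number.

10 m

Let the plane be z = a·x + b·y + c.
Loc-8−Loc-7: 269a − 9b = 29;  Loc-9−Loc-7: 256a + 233b = 90.
Solving gives a = 0.11645, b = 0.25832.
Then c = 926 − a·205 − b·419 = 793.89.
At (189, 222): z_contact = 22.0 + 57.3 + 793.89 = 873.2 m.
Depth below ground = 883 − 873.2 = 10 m.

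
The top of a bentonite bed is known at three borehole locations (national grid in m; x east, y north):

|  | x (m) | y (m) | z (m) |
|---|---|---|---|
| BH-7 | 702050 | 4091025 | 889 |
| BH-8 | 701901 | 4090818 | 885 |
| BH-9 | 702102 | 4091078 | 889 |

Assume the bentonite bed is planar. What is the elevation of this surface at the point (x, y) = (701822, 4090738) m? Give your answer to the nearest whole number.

885 m

Two edge vectors: BH-7→BH-8 = (-149, -207, -4), BH-7→BH-9 = (52, 53, 0).
Normal n = (BH-7→BH-8) × (BH-7→BH-9) = (212, -208, 2867).
So ∂z/∂x = −n_x/n_z = −0.07394489 and ∂z/∂y = −n_y/n_z = 0.07254970.
Intercept c from BH-7: 889 + 51913.01 − 296802.65 = −244000.64.
At (701822, 4090738): z = −51896.2 + 296781.8 − 244000.64 = 885.0 m.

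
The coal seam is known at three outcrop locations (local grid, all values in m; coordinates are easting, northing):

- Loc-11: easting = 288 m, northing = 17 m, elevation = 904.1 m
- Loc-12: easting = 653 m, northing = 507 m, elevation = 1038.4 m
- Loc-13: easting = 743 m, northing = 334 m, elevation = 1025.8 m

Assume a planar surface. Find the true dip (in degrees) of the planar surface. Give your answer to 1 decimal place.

12.5°

Two edge vectors: Loc-11→Loc-12 = (365, 490, 134.3), Loc-11→Loc-13 = (455, 317, 121.7).
Normal n = (Loc-11→Loc-12) × (Loc-11→Loc-13) = (17059.9, 16686, -107245).
So ∂z/∂easting = −n_x/n_z = 0.15907 and ∂z/∂northing = −n_y/n_z = 0.15559.
Gradient magnitude |∇z| = √(a² + b²) = √(0.02530 + 0.02421) = 0.22251.
True dip = arctan(0.22251) = 12.5°, dipping toward SW (azimuth ≈ 226°).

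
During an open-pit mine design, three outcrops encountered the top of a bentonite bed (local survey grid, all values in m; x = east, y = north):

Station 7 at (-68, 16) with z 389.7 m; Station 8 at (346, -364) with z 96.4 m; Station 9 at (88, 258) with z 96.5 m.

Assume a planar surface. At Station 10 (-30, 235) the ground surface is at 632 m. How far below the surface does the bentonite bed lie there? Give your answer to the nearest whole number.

390 m

Two edge vectors: Station 7→Station 8 = (414, -380, -293.3), Station 7→Station 9 = (156, 242, -293.2).
Normal n = (Station 7→Station 8) × (Station 7→Station 9) = (182394.6, 75630, 159468).
So ∂z/∂x = −n_x/n_z = −1.14377 and ∂z/∂y = −n_y/n_z = −0.47426.
Intercept c from Station 7: 389.7 − 77.78 + 7.59 = 319.51.
At (-30, 235): z_contact = 34.3 − 111.5 + 319.51 = 242.4 m.
Depth below ground = 632 − 242.4 = 390 m.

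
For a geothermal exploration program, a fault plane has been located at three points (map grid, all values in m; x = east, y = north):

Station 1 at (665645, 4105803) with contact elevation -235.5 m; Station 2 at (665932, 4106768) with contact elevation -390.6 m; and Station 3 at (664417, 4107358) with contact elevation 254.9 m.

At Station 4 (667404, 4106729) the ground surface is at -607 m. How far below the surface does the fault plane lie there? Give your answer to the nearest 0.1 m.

Let the plane be z = a·x + b·y + c.
Station 2−Station 1: 287a + 965b = −155.1;  Station 3−Station 1: −1228a + 1555b = 490.4.
Solving gives a = −0.437941709, b = −0.030477440.
Then c = -235.5 − a·665645 − b·4105803 = 416412.57.
At (667404, 4106729): z_contact = −292284.05 − 125162.59 + 416412.57 = -1034.06 m.
Depth below ground = -607 − (-1034.06) = 427.1 m.

427.1 m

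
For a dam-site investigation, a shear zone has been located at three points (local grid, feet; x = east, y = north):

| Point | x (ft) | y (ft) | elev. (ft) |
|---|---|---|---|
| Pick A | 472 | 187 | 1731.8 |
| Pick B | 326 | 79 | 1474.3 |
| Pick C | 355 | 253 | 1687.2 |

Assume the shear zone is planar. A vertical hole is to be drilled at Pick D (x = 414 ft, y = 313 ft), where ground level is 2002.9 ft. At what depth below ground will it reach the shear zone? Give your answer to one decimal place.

Two edge vectors: Pick A→Pick B = (-146, -108, -257.5), Pick A→Pick C = (-117, 66, -44.6).
Normal n = (Pick A→Pick B) × (Pick A→Pick C) = (21811.8, 23615.9, -22272).
So ∂z/∂x = −n_x/n_z = 0.97934 and ∂z/∂y = −n_y/n_z = 1.06034.
Intercept c from Pick A: 1731.8 − 462.25 − 198.28 = 1071.27.
At (414, 313): z_contact = 405.45 + 331.89 + 1071.27 = 1808.60 ft.
Depth below ground = 2002.9 − 1808.60 = 194.3 ft.

194.3 ft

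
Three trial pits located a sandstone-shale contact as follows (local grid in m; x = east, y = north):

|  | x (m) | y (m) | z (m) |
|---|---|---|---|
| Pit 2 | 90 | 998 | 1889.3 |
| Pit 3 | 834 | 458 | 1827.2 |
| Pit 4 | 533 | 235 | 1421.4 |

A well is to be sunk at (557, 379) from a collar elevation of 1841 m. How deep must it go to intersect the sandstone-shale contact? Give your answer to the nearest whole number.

Let the plane be z = a·x + b·y + c.
Pit 3−Pit 2: 744a − 540b = −62.1;  Pit 4−Pit 2: 443a − 763b = −467.9.
Solving gives a = 0.62500, b = 0.97612.
Then c = 1889.3 − a·90 − b·998 = 858.89.
At (557, 379): z_contact = 348.1 + 369.9 + 858.89 = 1577.0 m.
Depth below ground = 1841 − 1577.0 = 264 m.

264 m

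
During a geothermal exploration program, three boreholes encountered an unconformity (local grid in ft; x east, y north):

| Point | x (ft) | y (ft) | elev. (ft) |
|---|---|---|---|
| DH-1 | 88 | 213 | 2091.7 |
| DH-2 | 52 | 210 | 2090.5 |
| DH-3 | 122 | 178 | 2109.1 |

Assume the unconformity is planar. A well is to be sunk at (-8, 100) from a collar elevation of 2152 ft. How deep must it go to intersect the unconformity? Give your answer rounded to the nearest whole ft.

18 ft

Two edge vectors: DH-1→DH-2 = (-36, -3, -1.2), DH-1→DH-3 = (34, -35, 17.4).
Normal n = (DH-1→DH-2) × (DH-1→DH-3) = (-94.2, 585.6, 1362).
So ∂z/∂x = −n_x/n_z = 0.06916 and ∂z/∂y = −n_y/n_z = −0.42996.
Intercept c from DH-1: 2091.7 − 6.09 + 91.58 = 2177.19.
At (-8, 100): z_contact = −0.6 − 43.0 + 2177.19 = 2133.6 ft.
Depth below ground = 2152 − 2133.6 = 18 ft.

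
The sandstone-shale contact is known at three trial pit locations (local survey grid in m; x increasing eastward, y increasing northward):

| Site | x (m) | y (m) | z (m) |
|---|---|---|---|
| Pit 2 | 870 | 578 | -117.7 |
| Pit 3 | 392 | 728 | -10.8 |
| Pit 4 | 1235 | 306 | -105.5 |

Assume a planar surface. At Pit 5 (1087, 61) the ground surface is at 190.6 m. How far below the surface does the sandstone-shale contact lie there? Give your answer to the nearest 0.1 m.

Let the plane be z = a·x + b·y + c.
Pit 3−Pit 2: −478a + 150b = 106.9;  Pit 4−Pit 2: 365a − 272b = 12.2.
Solving gives a = −0.410634, b = −0.595888.
Then c = -117.7 − a·870 − b·578 = 583.98.
At (1087, 61): z_contact = −446.36 − 36.35 + 583.98 = 101.27 m.
Depth below ground = 190.6 − 101.27 = 89.3 m.

89.3 m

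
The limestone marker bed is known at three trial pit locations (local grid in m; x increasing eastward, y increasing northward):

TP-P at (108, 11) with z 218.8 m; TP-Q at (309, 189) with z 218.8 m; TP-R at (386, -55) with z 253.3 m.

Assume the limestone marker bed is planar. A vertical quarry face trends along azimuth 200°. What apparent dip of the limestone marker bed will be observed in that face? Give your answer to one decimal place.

Two edge vectors: TP-P→TP-Q = (201, 178, 0), TP-P→TP-R = (278, -66, 34.5).
Normal n = (TP-P→TP-Q) × (TP-P→TP-R) = (6141, -6934.5, -62750).
So ∂z/∂x = −n_x/n_z = 0.09786 and ∂z/∂y = −n_y/n_z = −0.11051.
Unit vector along 200° is (sin 200°, cos 200°) = (-0.3420, -0.9397).
Slope in that direction = a·(-0.3420) + b·(-0.9397) = 0.07037.
Apparent dip = arctan|0.07037| = 4.0° (true dip is 8.4°, so apparent ≤ true as expected).

4.0°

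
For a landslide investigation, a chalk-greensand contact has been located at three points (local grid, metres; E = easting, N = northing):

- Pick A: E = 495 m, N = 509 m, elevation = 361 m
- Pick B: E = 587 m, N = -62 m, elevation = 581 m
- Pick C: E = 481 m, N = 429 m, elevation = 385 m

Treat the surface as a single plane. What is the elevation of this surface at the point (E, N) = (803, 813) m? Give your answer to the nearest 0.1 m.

334.5 m

Two edge vectors: Pick A→Pick B = (92, -571, 220), Pick A→Pick C = (-14, -80, 24).
Normal n = (Pick A→Pick B) × (Pick A→Pick C) = (3896, -5288, -15354).
So ∂z/∂E = −n_x/n_z = 0.25374 and ∂z/∂N = −n_y/n_z = −0.34441.
Intercept c from Pick A: 361 − 125.60 + 175.30 = 410.70.
At (803, 813): z = 203.8 − 280.0 + 410.70 = 334.5 m.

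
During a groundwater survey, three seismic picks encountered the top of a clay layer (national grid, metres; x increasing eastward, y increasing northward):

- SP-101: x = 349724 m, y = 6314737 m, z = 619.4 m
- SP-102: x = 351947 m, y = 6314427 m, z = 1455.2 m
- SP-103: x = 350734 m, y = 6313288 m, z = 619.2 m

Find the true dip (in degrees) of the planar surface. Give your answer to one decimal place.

Two edge vectors: SP-101→SP-102 = (2223, -310, 835.8), SP-101→SP-103 = (1010, -1449, -0.2).
Normal n = (SP-101→SP-102) × (SP-101→SP-103) = (1211136.2, 844602.6, -2908027).
So ∂z/∂x = −n_x/n_z = 0.41648 and ∂z/∂y = −n_y/n_z = 0.29044.
Gradient magnitude |∇z| = √(a² + b²) = √(0.17346 + 0.08435) = 0.50775.
True dip = arctan(0.50775) = 26.9°, dipping toward SW (azimuth ≈ 235°).

26.9°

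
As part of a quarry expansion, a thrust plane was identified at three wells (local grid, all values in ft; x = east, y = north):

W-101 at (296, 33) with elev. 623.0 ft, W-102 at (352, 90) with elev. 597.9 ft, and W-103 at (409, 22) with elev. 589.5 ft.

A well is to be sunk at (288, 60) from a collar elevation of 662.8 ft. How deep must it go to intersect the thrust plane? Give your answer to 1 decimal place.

41.0 ft

Let the plane be z = a·x + b·y + c.
W-102−W-101: 56a + 57b = −25.1;  W-103−W-101: 113a − 11b = −33.5.
Solving gives a = −0.30971, b = −0.13608.
Then c = 623 − a·296 − b·33 = 719.16.
At (288, 60): z_contact = −89.20 − 8.16 + 719.16 = 621.80 ft.
Depth below ground = 662.8 − 621.80 = 41.0 ft.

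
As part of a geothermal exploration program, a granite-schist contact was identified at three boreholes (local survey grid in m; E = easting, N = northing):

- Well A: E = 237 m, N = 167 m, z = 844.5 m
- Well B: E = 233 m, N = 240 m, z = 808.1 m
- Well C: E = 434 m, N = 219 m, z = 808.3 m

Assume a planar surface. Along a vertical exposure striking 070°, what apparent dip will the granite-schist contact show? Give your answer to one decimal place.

12.4°

Two edge vectors: Well A→Well B = (-4, 73, -36.4), Well A→Well C = (197, 52, -36.2).
Normal n = (Well A→Well B) × (Well A→Well C) = (-749.8, -7315.6, -14589).
So ∂z/∂E = −n_x/n_z = −0.05139 and ∂z/∂N = −n_y/n_z = −0.50145.
Unit vector along 070° is (sin 70°, cos 70°) = (0.9397, 0.3420).
Slope in that direction = a·(0.9397) + b·(0.3420) = −0.21980.
Apparent dip = arctan|0.21980| = 12.4° (true dip is 26.8°, so apparent ≤ true as expected).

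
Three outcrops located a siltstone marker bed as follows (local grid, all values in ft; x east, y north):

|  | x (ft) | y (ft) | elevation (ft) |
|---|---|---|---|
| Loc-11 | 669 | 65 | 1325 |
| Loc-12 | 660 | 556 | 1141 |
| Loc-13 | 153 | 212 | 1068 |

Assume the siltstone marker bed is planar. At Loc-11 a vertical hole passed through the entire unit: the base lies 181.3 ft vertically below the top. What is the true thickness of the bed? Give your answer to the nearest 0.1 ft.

Two edge vectors: Loc-11→Loc-12 = (-9, 491, -184), Loc-11→Loc-13 = (-516, 147, -257).
Normal n = (Loc-11→Loc-12) × (Loc-11→Loc-13) = (-99139, 92631, 252033).
So ∂z/∂x = −n_x/n_z = 0.39336 and ∂z/∂y = −n_y/n_z = −0.36754.
|∇z| = √(a²+b²) = 0.53834, so dip δ = arctan(0.53834) = 28.30°.
True thickness = vertical thickness × cos δ = 181.3 × cos 28.30° = 159.6 ft.

159.6 ft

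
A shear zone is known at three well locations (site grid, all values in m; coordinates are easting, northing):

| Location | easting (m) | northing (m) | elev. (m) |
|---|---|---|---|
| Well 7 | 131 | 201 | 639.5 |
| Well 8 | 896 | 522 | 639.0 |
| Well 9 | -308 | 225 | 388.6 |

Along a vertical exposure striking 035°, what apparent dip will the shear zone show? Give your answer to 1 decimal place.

34.9°

Let the plane be z = a·easting + b·northing + c.
Well 8−Well 7: 765a + 321b = −0.5;  Well 9−Well 7: −439a + 24b = −250.9.
Solving gives a = 0.50557, b = −1.20642.
Unit vector along 035° is (sin 35°, cos 35°) = (0.5736, 0.8192).
Slope in that direction = a·(0.5736) + b·(0.8192) = −0.69826.
Apparent dip = arctan|0.69826| = 34.9° (true dip is 52.6°, so apparent ≤ true as expected).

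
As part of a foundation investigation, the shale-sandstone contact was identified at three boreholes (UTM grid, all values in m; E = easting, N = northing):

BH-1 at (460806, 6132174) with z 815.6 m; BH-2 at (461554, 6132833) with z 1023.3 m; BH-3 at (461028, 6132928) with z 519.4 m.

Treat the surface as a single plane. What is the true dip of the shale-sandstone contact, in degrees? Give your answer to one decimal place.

46.6°

Two edge vectors: BH-1→BH-2 = (748, 659, 207.7), BH-1→BH-3 = (222, 754, -296.2).
Normal n = (BH-1→BH-2) × (BH-1→BH-3) = (-351801.6, 267667, 417694).
So ∂z/∂E = −n_x/n_z = 0.84225 and ∂z/∂N = −n_y/n_z = −0.64082.
Gradient magnitude |∇z| = √(a² + b²) = √(0.70938 + 0.41065) = 1.05832.
True dip = arctan(1.05832) = 46.6°, dipping toward NW (azimuth ≈ 307°).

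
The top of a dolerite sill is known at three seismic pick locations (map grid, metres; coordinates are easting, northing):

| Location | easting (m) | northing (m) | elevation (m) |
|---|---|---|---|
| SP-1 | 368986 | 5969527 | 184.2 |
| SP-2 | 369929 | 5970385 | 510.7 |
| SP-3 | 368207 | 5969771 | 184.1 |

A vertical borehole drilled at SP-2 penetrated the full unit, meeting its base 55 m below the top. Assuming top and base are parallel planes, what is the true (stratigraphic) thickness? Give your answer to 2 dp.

Two edge vectors: SP-1→SP-2 = (943, 858, 326.5), SP-1→SP-3 = (-779, 244, -0.1).
Normal n = (SP-1→SP-2) × (SP-1→SP-3) = (-79751.8, -254249.2, 898474).
So ∂z/∂easting = −n_x/n_z = 0.08876 and ∂z/∂northing = −n_y/n_z = 0.28298.
|∇z| = √(a²+b²) = 0.29657, so dip δ = arctan(0.29657) = 16.52°.
True thickness = vertical thickness × cos δ = 55 × cos 16.52° = 52.73 m.

52.73 m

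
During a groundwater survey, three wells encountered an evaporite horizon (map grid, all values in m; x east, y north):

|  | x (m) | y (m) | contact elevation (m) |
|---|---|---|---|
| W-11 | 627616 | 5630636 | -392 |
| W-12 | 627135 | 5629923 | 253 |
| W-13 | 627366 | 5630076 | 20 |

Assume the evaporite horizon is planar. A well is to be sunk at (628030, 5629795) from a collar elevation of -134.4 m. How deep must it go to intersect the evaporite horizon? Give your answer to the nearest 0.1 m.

Let the plane be z = a·x + b·y + c.
W-12−W-11: −481a − 713b = 645;  W-13−W-11: −250a − 560b = 412.
Solving gives a = −0.740248052, b = −0.405246405.
Then c = -392 − a·627616 − b·5630636 = 2745994.52.
At (628030, 5629795): z_contact = −464897.98 − 2281454.19 + 2745994.52 = -357.65 m.
Depth below ground = -134.4 − (-357.65) = 223.3 m.

223.3 m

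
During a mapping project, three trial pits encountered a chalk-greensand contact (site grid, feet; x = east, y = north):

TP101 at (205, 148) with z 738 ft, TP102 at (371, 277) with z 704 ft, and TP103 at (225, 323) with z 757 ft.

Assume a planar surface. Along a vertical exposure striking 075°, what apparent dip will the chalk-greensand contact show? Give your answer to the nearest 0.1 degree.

Two edge vectors: TP101→TP102 = (166, 129, -34), TP101→TP103 = (20, 175, 19).
Normal n = (TP101→TP102) × (TP101→TP103) = (8401, -3834, 26470).
So ∂z/∂x = −n_x/n_z = −0.31738 and ∂z/∂y = −n_y/n_z = 0.14484.
Unit vector along 075° is (sin 75°, cos 75°) = (0.9659, 0.2588).
Slope in that direction = a·(0.9659) + b·(0.2588) = −0.26908.
Apparent dip = arctan|0.26908| = 15.1° (true dip is 19.2°, so apparent ≤ true as expected).

15.1°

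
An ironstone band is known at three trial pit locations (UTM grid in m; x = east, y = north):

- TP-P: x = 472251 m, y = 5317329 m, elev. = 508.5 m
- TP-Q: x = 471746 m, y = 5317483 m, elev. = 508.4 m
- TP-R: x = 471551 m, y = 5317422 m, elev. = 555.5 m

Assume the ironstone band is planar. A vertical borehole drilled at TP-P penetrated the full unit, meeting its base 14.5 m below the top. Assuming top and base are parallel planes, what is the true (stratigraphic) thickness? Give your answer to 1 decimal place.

13.4 m

Two edge vectors: TP-P→TP-Q = (-505, 154, -0.1), TP-P→TP-R = (-700, 93, 47).
Normal n = (TP-P→TP-Q) × (TP-P→TP-R) = (7247.3, 23805, 60835).
So ∂z/∂x = −n_x/n_z = −0.11913 and ∂z/∂y = −n_y/n_z = −0.39130.
|∇z| = √(a²+b²) = 0.40904, so dip δ = arctan(0.40904) = 22.25°.
True thickness = vertical thickness × cos δ = 14.5 × cos 22.25° = 13.4 m.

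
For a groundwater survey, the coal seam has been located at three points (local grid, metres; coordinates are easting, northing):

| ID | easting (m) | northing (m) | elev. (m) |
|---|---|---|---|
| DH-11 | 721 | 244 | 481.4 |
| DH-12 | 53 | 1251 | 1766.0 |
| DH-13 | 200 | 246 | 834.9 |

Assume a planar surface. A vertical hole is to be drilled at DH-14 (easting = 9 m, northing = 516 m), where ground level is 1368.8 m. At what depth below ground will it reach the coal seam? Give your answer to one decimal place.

181.4 m

Two edge vectors: DH-11→DH-12 = (-668, 1007, 1284.6), DH-11→DH-13 = (-521, 2, 353.5).
Normal n = (DH-11→DH-12) × (DH-11→DH-13) = (353405.3, -433138.6, 523311).
So ∂z/∂easting = −n_x/n_z = −0.675326 and ∂z/∂northing = −n_y/n_z = 0.827689.
Intercept c from DH-11: 481.4 + 486.91 − 201.96 = 766.35.
At (9, 516): z_contact = −6.08 + 427.09 + 766.35 = 1187.36 m.
Depth below ground = 1368.8 − 1187.36 = 181.4 m.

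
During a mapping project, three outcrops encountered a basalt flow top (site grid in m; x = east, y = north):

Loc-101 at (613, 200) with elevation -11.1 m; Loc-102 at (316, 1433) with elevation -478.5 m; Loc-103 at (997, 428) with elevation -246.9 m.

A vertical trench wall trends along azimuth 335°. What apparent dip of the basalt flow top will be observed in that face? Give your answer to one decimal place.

15.3°

Two edge vectors: Loc-101→Loc-102 = (-297, 1233, -467.4), Loc-101→Loc-103 = (384, 228, -235.8).
Normal n = (Loc-101→Loc-102) × (Loc-101→Loc-103) = (-184174.2, -249514.2, -541188).
So ∂z/∂x = −n_x/n_z = −0.34031 and ∂z/∂y = −n_y/n_z = −0.46105.
Unit vector along 335° is (sin 335°, cos 335°) = (-0.4226, 0.9063).
Slope in that direction = a·(-0.4226) + b·(0.9063) = −0.27403.
Apparent dip = arctan|0.27403| = 15.3° (true dip is 29.8°, so apparent ≤ true as expected).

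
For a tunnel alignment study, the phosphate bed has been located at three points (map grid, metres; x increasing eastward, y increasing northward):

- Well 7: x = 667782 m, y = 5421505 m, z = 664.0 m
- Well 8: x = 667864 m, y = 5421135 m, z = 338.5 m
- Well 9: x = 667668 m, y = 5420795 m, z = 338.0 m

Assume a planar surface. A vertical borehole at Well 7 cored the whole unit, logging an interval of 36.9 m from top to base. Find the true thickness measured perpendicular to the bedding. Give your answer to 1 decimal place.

22.8 m

Let the plane be z = a·x + b·y + c.
Well 8−Well 7: 82a − 370b = −325.5;  Well 9−Well 7: −114a − 710b = −326.
Solving gives a = −1.10045, b = 0.63585.
|∇z| = √(a²+b²) = 1.27094, so dip δ = arctan(1.27094) = 51.80°.
True thickness = vertical thickness × cos δ = 36.9 × cos 51.80° = 22.8 m.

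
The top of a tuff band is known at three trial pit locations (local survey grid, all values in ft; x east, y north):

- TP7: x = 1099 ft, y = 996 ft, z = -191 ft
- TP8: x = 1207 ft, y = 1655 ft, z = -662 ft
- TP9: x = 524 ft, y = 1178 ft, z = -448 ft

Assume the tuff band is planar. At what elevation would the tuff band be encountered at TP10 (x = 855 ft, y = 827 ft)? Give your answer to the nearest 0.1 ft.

Two edge vectors: TP7→TP8 = (108, 659, -471), TP7→TP9 = (-575, 182, -257).
Normal n = (TP7→TP8) × (TP7→TP9) = (-83641, 298581, 398581).
So ∂z/∂x = −n_x/n_z = 0.209847 and ∂z/∂y = −n_y/n_z = −0.749110.
Intercept c from TP7: -191 − 230.62 + 746.11 = 324.49.
At (855, 827): z = 179.4 − 619.5 + 324.49 = -115.6 ft.

-115.6 ft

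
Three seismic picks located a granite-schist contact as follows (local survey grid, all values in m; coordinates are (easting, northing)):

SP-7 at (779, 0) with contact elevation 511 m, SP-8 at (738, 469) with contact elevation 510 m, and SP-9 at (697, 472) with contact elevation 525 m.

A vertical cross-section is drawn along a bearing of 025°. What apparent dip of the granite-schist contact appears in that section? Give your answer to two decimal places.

10.58°

Let the plane be z = a·E + b·N + c.
SP-8−SP-7: −41a + 469b = −1;  SP-9−SP-7: −82a + 472b = 14.
Solving gives a = −0.36837, b = −0.03433.
Unit vector along 025° is (sin 25°, cos 25°) = (0.4226, 0.9063).
Slope in that direction = a·(0.4226) + b·(0.9063) = −0.18680.
Apparent dip = arctan|0.18680| = 10.58° (true dip is 20.3°, so apparent ≤ true as expected).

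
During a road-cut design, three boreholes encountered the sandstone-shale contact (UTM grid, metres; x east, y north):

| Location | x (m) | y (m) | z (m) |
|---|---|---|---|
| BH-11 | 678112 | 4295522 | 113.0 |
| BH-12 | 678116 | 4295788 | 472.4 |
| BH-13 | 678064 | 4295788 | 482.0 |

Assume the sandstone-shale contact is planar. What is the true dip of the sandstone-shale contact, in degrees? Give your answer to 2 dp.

53.80°

Two edge vectors: BH-11→BH-12 = (4, 266, 359.4), BH-11→BH-13 = (-48, 266, 369).
Normal n = (BH-11→BH-12) × (BH-11→BH-13) = (2553.6, -18727.2, 13832).
So ∂z/∂x = −n_x/n_z = −0.18462 and ∂z/∂y = −n_y/n_z = 1.35390.
Gradient magnitude |∇z| = √(a² + b²) = √(0.03408 + 1.83306) = 1.36643.
True dip = arctan(1.36643) = 53.80°, dipping toward S (azimuth ≈ 172°).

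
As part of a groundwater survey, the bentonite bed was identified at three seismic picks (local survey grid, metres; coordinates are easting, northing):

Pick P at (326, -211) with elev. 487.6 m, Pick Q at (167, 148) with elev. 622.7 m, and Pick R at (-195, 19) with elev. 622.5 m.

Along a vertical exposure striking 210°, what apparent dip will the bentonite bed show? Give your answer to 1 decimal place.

12.6°

Let the plane be z = a·easting + b·northing + c.
Pick Q−Pick P: −159a + 359b = 135.1;  Pick R−Pick P: −521a + 230b = 134.9.
Solving gives a = −0.11535, b = 0.32524.
Unit vector along 210° is (sin 210°, cos 210°) = (-0.5000, -0.8660).
Slope in that direction = a·(-0.5000) + b·(-0.8660) = −0.22399.
Apparent dip = arctan|0.22399| = 12.6° (true dip is 19.0°, so apparent ≤ true as expected).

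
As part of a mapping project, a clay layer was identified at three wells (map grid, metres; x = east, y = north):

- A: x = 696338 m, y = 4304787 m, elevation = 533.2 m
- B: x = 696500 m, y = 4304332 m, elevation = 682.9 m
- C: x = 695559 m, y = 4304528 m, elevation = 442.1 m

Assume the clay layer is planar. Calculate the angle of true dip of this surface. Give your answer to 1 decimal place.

Let the plane be z = a·x + b·y + c.
B−A: 162a − 455b = 149.7;  C−A: −779a − 259b = −91.1.
Solving gives a = 0.20238, b = −0.25696.
Gradient magnitude |∇z| = √(a² + b²) = √(0.04096 + 0.06603) = 0.32708.
True dip = arctan(0.32708) = 18.1°, dipping toward NW (azimuth ≈ 322°).

18.1°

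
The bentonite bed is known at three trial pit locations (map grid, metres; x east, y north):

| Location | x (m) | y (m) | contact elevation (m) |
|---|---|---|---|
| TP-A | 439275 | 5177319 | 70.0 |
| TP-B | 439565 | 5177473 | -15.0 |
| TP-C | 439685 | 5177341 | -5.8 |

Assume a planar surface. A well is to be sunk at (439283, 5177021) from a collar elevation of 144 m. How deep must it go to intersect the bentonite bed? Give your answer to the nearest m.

Two edge vectors: TP-A→TP-B = (290, 154, -85), TP-A→TP-C = (410, 22, -75.8).
Normal n = (TP-A→TP-B) × (TP-A→TP-C) = (-9803.2, -12868, -56760).
So ∂z/∂x = −n_x/n_z = −0.17271318 and ∂z/∂y = −n_y/n_z = −0.22670895.
Intercept c from TP-A: 70 + 75868.58 + 1173744.55 = 1249683.14.
At (439283, 5177021): z_contact = −75870.0 − 1173677.0 + 1249683.14 = 136.2 m.
Depth below ground = 144 − 136.2 = 8 m.

8 m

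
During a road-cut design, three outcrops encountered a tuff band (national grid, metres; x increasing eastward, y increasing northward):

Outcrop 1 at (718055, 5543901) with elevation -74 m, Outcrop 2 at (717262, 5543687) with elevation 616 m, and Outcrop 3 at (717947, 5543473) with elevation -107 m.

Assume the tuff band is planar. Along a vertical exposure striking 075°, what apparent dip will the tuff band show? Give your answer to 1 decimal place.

40.1°

Two edge vectors: Outcrop 1→Outcrop 2 = (-793, -214, 690), Outcrop 1→Outcrop 3 = (-108, -428, -33).
Normal n = (Outcrop 1→Outcrop 2) × (Outcrop 1→Outcrop 3) = (302382, -100689, 316292).
So ∂z/∂x = −n_x/n_z = −0.95602 and ∂z/∂y = −n_y/n_z = 0.31834.
Unit vector along 075° is (sin 75°, cos 75°) = (0.9659, 0.2588).
Slope in that direction = a·(0.9659) + b·(0.2588) = −0.84105.
Apparent dip = arctan|0.84105| = 40.1° (true dip is 45.2°, so apparent ≤ true as expected).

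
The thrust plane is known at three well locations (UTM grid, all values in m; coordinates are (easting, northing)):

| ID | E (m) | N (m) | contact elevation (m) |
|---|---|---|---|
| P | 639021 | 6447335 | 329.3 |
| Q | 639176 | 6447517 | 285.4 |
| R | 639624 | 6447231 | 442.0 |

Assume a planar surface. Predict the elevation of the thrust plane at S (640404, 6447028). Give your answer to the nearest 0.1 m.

Let the plane be z = a·E + b·N + c.
Q−P: 155a + 182b = −43.9;  R−P: 603a − 104b = 112.7.
Solving gives a = 0.126688701, b = −0.349103014.
Then c = 329.3 − a·639021 − b·6447335 = 2170156.64.
At (640404, 6447028): z = 81132.0 − 2250676.9 + 2170156.64 = 611.7 m.

611.7 m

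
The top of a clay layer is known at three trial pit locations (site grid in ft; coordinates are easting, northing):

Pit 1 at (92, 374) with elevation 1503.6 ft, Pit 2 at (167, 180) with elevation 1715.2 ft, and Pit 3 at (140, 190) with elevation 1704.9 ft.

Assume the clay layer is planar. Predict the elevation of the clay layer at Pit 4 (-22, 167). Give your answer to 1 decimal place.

Two edge vectors: Pit 1→Pit 2 = (75, -194, 211.6), Pit 1→Pit 3 = (48, -184, 201.3).
Normal n = (Pit 1→Pit 2) × (Pit 1→Pit 3) = (-117.8, -4940.7, -4488).
So ∂z/∂easting = −n_x/n_z = −0.02625 and ∂z/∂northing = −n_y/n_z = −1.10087.
Intercept c from Pit 1: 1503.6 + 2.41 + 411.73 = 1917.74.
At (-22, 167): z = 0.6 − 183.8 + 1917.74 = 1734.5 ft.

1734.5 ft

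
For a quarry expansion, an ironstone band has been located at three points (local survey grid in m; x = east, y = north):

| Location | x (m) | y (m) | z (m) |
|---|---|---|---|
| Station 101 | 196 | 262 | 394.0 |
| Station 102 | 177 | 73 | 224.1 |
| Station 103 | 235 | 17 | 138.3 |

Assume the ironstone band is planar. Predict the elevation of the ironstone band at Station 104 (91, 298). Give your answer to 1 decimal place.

Two edge vectors: Station 101→Station 102 = (-19, -189, -169.9), Station 101→Station 103 = (39, -245, -255.7).
Normal n = (Station 101→Station 102) × (Station 101→Station 103) = (6701.8, -11484.4, 12026).
So ∂z/∂x = −n_x/n_z = −0.55728 and ∂z/∂y = −n_y/n_z = 0.95496.
Intercept c from Station 101: 394 + 109.23 − 250.20 = 253.03.
At (91, 298): z = −50.7 + 284.6 + 253.03 = 486.9 m.

486.9 m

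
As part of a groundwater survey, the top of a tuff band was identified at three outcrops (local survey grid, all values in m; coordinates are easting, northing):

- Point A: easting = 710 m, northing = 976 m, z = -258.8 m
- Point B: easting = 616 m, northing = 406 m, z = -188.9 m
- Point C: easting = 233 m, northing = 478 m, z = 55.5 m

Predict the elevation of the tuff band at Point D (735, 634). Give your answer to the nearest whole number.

Let the plane be z = a·easting + b·northing + c.
Point B−Point A: −94a − 570b = 69.9;  Point C−Point A: −477a − 498b = 314.3.
Solving gives a = −0.64129, b = −0.01687.
Then c = -258.8 − a·710 − b·976 = 212.99.
At (735, 634): z = −471.3 − 10.7 + 212.99 = -269.1 m.

-269 m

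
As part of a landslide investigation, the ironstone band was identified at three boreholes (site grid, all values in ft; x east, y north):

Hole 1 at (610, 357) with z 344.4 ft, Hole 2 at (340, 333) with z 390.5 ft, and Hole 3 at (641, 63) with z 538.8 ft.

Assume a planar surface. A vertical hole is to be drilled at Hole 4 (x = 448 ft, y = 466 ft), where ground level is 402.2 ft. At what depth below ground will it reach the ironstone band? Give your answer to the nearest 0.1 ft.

113.2 ft

Let the plane be z = a·x + b·y + c.
Hole 2−Hole 1: −270a − 24b = 46.1;  Hole 3−Hole 1: 31a − 294b = 194.4.
Solving gives a = −0.11093, b = −0.67292.
Then c = 344.4 − a·610 − b·357 = 652.30.
At (448, 466): z_contact = −49.69 − 313.58 + 652.30 = 289.02 ft.
Depth below ground = 402.2 − 289.02 = 113.2 ft.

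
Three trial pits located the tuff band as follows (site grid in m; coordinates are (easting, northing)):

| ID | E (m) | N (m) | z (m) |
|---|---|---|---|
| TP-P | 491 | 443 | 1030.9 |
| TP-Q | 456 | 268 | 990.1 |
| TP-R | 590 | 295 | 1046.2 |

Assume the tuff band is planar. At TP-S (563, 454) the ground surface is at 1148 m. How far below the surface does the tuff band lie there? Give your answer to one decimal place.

Let the plane be z = a·E + b·N + c.
TP-Q−TP-P: −35a − 175b = −40.8;  TP-R−TP-P: 99a − 148b = 15.3.
Solving gives a = 0.38729, b = 0.15569.
Then c = 1030.9 − a·491 − b·443 = 771.77.
At (563, 454): z_contact = 218.04 + 70.68 + 771.77 = 1060.50 m.
Depth below ground = 1148 − 1060.50 = 87.5 m.

87.5 m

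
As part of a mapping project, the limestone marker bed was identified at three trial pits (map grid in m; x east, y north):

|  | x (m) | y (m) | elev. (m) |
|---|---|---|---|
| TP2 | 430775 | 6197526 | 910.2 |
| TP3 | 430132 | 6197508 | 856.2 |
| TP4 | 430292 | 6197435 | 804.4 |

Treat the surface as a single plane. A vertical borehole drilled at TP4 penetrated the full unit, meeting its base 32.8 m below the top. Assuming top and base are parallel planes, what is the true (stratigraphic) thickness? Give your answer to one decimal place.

Two edge vectors: TP2→TP3 = (-643, -18, -54), TP2→TP4 = (-483, -91, -105.8).
Normal n = (TP2→TP3) × (TP2→TP4) = (-3009.6, -41947.4, 49819).
So ∂z/∂x = −n_x/n_z = 0.06041 and ∂z/∂y = −n_y/n_z = 0.84200.
|∇z| = √(a²+b²) = 0.84416, so dip δ = arctan(0.84416) = 40.17°.
True thickness = vertical thickness × cos δ = 32.8 × cos 40.17° = 25.1 m.

25.1 m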